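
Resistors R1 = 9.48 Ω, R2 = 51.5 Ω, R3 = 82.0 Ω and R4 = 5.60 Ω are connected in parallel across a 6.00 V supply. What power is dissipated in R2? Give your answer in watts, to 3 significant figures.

Parallel branches share the same voltage; P = V²/R gives the branch power in one step.
P_R2 = V² / R2 = (6.00)² / 51.5 Ω = 0.6990 W

0.699 W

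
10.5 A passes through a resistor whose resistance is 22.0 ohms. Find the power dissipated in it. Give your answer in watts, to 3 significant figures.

2430 W

Current and resistance are given, so P = I²R is the direct form.
P = (10.50 A)² × 22.0 Ω = 2426 W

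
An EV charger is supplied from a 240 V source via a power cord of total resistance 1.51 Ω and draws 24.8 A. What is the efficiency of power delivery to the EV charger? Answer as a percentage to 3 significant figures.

84.4 %

The power cord carries the full 24.8 A.
P_line = I² R_line = (24.80)² × 1.51 = 928.7 W
P_source = V I = 240 × 24.80 = 5952 W; P_load = 5023 W
η = P_load / P_source = 5023 / 5952 = 0.8440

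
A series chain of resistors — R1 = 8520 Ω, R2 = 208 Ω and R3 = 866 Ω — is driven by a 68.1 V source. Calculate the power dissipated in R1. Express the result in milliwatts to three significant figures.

429 mW

Series elements share the same current, so find I first, then use P = I²R.
R_total = 8520 + 208 + 866 = 9594 Ω
I = V / R_total = 68.1 / 9594 = 0.007098 A
P_R1 = I² × R1 = (0.007098)² × 8520 = 0.4293 W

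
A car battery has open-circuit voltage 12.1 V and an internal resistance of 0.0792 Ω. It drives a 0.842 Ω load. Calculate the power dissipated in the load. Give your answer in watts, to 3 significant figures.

The internal resistance and the load are in series, so the same I flows through both; get I from ε/(r+R), then I²R for the load.
I = ε / (r + R) = 12.1 / (0.0792 + 0.842) = 13.14 A
P_load = I² R = (13.14)² × 0.842 = 145.3 W

145 W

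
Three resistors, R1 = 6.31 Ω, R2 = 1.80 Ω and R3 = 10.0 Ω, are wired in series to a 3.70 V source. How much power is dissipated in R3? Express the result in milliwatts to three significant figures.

Every series element carries the same I. Get I from the total resistance, then P = I² × R3.
R_total = 6.31 + 1.80 + 10.0 = 18.11 Ω
I = V / R_total = 3.70 / 18.11 = 0.2043 A
P_R3 = I² × R3 = (0.2043)² × 10.0 = 0.4174 W

417 mW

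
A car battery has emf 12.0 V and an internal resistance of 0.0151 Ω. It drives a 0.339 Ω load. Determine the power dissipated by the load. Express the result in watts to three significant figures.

389 W

With r and R in series, I = ε/(r+R); the load dissipates I²R.
I = ε / (r + R) = 12.0 / (0.0151 + 0.339) = 33.89 A
P_load = I² R = (33.89)² × 0.339 = 389.3 W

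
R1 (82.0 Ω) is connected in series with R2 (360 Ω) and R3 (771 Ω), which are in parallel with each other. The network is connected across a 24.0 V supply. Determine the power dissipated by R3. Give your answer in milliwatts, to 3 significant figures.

Replace R2 and R3 with their parallel equivalent so the circuit becomes R1 in series with R_p.
R_p = (360×771)/(360+771) = 245.4 Ω
R_total = 82.0 + 245.4 = 327.4 Ω
I = V / R_total = 24.0 / 327.4 = 0.07330 A
Voltage across the parallel pair: V_p = I × R_p = 0.07330 × 245.4 = 17.99 V
R3 sees V_p directly, so P = V_p² / R3.
P_R3 = (17.99)² / 771 = 0.4197 W

420 mW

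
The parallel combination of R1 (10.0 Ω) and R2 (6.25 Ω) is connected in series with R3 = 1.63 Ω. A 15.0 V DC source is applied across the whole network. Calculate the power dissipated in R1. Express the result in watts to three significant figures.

Collapse the R1‖R2 pair into one equivalent R_p; then R_p and R3 form a series string.
R_p = (10.0×6.25)/(10.0+6.25) = 3.846 Ω
R_total = R_p + 1.63 = 3.846 + 1.63 = 5.476 Ω
I = V / R_total = 15.0 / 5.476 = 2.739 A
Voltage across the parallel pair: V_p = I × R_p = 2.739 × 3.846 = 10.54 V
R1 sits across V_p; its power is V_p²/R.
P_R1 = (10.54)² / 10.0 = 11.10 W

11.1 W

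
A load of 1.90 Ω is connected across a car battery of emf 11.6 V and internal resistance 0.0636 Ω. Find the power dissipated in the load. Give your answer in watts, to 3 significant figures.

Load and internal resistance form a series loop — compute the loop current, then the load power via I²R.
I = ε / (r + R) = 11.6 / (0.0636 + 1.90) = 5.908 A
P_load = I² R = (5.908)² × 1.90 = 66.31 W

66.3 W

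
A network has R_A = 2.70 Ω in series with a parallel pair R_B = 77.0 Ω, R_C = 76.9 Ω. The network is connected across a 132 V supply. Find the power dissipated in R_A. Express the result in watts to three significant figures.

Replace R_B and R_C with their parallel equivalent so the circuit becomes R_A in series with R_p.
R_p = (77.0×76.9)/(77.0+76.9) = 38.47 Ω
R_total = 2.70 + 38.47 = 41.17 Ω
I = V / R_total = 132 / 41.17 = 3.206 A
All the current flows through R_A; use P = I²R.
P_R_A = (3.206)² × 2.70 = 27.75 W

27.7 W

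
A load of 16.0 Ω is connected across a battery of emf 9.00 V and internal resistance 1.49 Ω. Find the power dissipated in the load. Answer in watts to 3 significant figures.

With r and R in series, I = ε/(r+R); the load dissipates I²R.
I = ε / (r + R) = 9.00 / (1.49 + 16.0) = 0.5146 A
P_load = I² R = (0.5146)² × 16.0 = 4.237 W

4.24 W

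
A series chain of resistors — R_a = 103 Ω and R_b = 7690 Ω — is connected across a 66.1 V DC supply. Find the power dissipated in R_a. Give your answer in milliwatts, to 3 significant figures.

Since the resistors are in series they all carry the loop current I = V/R_total; the power in any one is I²R.
R_total = 103 + 7690 = 7793 Ω
I = V / R_total = 66.1 / 7793 = 0.008482 A
P_R_a = I² × R_a = (0.008482)² × 103 = 0.007410 W

7.41 mW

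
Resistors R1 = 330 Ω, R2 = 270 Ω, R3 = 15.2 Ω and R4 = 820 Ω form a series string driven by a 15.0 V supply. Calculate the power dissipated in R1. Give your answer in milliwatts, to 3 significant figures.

In a series string the same current flows through every resistor — find that current, then P = I²R for the one we want.
R_total = 330 + 270 + 15.2 + 820 = 1435 Ω
I = V / R_total = 15.0 / 1435 = 0.01045 A
P_R1 = I² × R1 = (0.01045)² × 330 = 0.03605 W

36.0 mW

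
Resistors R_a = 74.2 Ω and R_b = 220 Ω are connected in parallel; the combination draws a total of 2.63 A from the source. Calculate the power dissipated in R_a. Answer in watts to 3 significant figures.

287 W

Only the total current is stated, so first find the parallel equivalent to get the voltage across the combination.
1/R_eq = 1/74.2 + 1/220 ⇒ R_eq = 55.49 Ω
V = I_total × R_eq = 2.630 × 55.49 = 145.9 V
P_R_a = V² / R_a = (145.9)² / 74.2 = 287.0 W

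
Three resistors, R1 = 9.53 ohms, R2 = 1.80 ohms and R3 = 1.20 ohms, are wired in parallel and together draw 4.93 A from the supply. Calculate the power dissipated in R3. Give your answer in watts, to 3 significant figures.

The branches share the same voltage, but only the total current is given — find V from the equivalent resistance first.
1/R_eq = 1/9.53 + 1/1.80 + 1/1.20 ⇒ R_eq = 0.6694 Ω
V = I_total × R_eq = 4.930 × 0.6694 = 3.300 V
P_R3 = V² / R3 = (3.300)² / 1.20 = 9.076 W

9.08 W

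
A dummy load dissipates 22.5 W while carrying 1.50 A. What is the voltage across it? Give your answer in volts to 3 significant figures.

15.0 V

Inverting the appropriate power form: V = P / I.
V = 22.5 / 1.500 = 15.00 V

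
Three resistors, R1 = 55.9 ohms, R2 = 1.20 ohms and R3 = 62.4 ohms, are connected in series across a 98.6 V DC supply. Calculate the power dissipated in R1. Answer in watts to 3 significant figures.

Since the resistors are in series they all carry the loop current I = V/R_total; the power in any one is I²R.
R_total = 55.9 + 1.20 + 62.4 = 119.5 Ω
I = V / R_total = 98.6 / 119.5 = 0.8251 A
P_R1 = I² × R1 = (0.8251)² × 55.9 = 38.06 W

38.1 W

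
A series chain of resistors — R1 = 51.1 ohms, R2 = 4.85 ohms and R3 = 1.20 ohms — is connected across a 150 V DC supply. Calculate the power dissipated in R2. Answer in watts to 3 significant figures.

33.4 W

Series elements share the same current, so find I first, then use P = I²R.
R_total = 51.1 + 4.85 + 1.20 = 57.15 Ω
I = V / R_total = 150 / 57.15 = 2.625 A
P_R2 = I² × R2 = (2.625)² × 4.85 = 33.41 W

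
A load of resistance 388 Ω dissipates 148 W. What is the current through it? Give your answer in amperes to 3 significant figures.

0.618 A

Inverting the appropriate power form: I = √(P / R).
I = √(148 / 388) = 0.6176 A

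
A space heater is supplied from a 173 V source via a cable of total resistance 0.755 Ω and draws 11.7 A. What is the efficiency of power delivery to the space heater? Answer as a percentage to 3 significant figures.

The cable carries the full 11.7 A.
P_line = I² R_line = (11.70)² × 0.755 = 103.4 W
P_source = V I = 173 × 11.70 = 2024 W; P_load = 1921 W
η = P_load / P_source = 1921 / 2024 = 0.9489

94.9 %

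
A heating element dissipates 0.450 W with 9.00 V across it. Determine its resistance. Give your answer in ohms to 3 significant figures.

180 Ω

Rearranging the power relation for the two known quantities gives R = V² / P.
R = (9.00)² / 0.450 = 180.0 Ω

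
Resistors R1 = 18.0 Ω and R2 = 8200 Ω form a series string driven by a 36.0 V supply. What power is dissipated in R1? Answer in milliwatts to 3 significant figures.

0.345 mW

Since the resistors are in series they all carry the loop current I = V/R_total; the power in any one is I²R.
R_total = 18.0 + 8200 = 8218 Ω
I = V / R_total = 36.0 / 8218 = 0.004381 A
P_R1 = I² × R1 = (0.004381)² × 18.0 = 0.0003454 W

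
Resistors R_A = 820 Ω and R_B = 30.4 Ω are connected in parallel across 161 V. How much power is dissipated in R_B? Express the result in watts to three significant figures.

853 W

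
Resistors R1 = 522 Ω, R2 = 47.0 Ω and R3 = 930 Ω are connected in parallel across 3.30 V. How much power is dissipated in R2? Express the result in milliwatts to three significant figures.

232 mW

R2 sits directly across the source, so P = V²/R with V = 3.30 V.
P_R2 = V² / R2 = (3.30)² / 47.0 Ω = 0.2317 W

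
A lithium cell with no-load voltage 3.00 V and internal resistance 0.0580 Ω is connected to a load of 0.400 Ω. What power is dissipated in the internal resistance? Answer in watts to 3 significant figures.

2.49 W

Internal loss is I²r, with I set by the total series resistance r+R.
I = ε / (r + R) = 3.00 / (0.0580 + 0.400) = 6.550 A
P_int = I² r = (6.550)² × 0.0580 = 2.489 W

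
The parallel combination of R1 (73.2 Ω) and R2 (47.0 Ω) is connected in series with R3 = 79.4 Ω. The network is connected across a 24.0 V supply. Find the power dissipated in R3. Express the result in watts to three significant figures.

Collapse the R1‖R2 pair into one equivalent R_p; then R_p and R3 form a series string.
R_p = (73.2×47.0)/(73.2+47.0) = 28.62 Ω
R_total = R_p + 79.4 = 28.62 + 79.4 = 108.0 Ω
I = V / R_total = 24.0 / 108.0 = 0.2222 A
R3 is the series element, so its power is I²R.
P_R3 = (0.2222)² × 79.4 = 3.919 W

3.92 W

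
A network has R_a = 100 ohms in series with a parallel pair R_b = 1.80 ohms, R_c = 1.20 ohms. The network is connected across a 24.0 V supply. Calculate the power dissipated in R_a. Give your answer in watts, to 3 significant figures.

5.68 W

Replace R_b and R_c with their parallel equivalent so the circuit becomes R_a in series with R_p.
R_p = (1.80×1.20)/(1.80+1.20) = 0.7200 Ω
R_total = 100 + 0.7200 = 100.7 Ω
I = V / R_total = 24.0 / 100.7 = 0.2383 A
The full supply current passes through R_a: P = I²R.
P_R_a = (0.2383)² × 100 = 5.678 W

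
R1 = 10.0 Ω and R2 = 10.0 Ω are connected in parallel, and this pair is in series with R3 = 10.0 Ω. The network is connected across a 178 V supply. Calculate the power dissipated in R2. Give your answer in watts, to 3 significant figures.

352 W

Collapse the R1‖R2 pair into one equivalent R_p; then R_p and R3 form a series string.
R_p = (10.0×10.0)/(10.0+10.0) = 5.000 Ω
R_total = R_p + 10.0 = 5.000 + 10.0 = 15.00 Ω
I = V / R_total = 178 / 15.00 = 11.87 A
Voltage across the parallel pair: V_p = I × R_p = 11.87 × 5.000 = 59.33 V
R2 has V_p across it, so P = V_p²/R2.
P_R2 = (59.33)² / 10.0 = 352.0 W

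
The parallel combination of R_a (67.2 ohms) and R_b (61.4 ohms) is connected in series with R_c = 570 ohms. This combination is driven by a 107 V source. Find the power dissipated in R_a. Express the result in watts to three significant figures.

0.484 W

Collapse the R_a‖R_b pair into one equivalent R_p; then R_p and R_c form a series string.
R_p = (67.2×61.4)/(67.2+61.4) = 32.08 Ω
R_total = R_p + 570 = 32.08 + 570 = 602.1 Ω
I = V / R_total = 107 / 602.1 = 0.1777 A
Voltage across the parallel pair: V_p = I × R_p = 0.1777 × 32.08 = 5.702 V
R_a sits across V_p; its power is V_p²/R.
P_R_a = (5.702)² / 67.2 = 0.4838 W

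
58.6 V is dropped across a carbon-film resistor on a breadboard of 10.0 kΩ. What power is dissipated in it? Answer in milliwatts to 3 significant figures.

343 mW

We know the drop across the element and its resistance — P = V²/R, one step.
P = (58.6 V)² / 10000 Ω = 0.3434 W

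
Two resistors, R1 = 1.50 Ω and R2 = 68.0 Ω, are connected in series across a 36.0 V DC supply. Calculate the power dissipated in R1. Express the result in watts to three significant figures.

0.402 W

Every series element carries the same I. Get I from the total resistance, then P = I² × R1.
R_total = 1.50 + 68.0 = 69.50 Ω
I = V / R_total = 36.0 / 69.50 = 0.5180 A
P_R1 = I² × R1 = (0.5180)² × 1.50 = 0.4025 W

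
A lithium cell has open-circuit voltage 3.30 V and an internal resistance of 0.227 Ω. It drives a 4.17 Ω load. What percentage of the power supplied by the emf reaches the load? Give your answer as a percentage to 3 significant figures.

The source delivers εI, of which I²R reaches the load and I²r is lost; since I is common, η = R/(R+r).
η = R / (R + r) = 4.17 / (4.17 + 0.227) = 0.9484

94.8 %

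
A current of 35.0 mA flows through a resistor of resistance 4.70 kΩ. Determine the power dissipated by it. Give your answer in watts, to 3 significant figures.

Knowing I and R, the power is just I²R — no need to find V first.
P = (0.03500 A)² × 4700 Ω = 5.758 W

5.76 W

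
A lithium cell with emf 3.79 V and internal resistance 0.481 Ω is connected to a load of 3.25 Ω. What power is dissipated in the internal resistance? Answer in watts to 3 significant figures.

0.496 W

r is in series with the load, so it carries the full circuit current — the loss in it is I²r.
I = ε / (r + R) = 3.79 / (0.481 + 3.25) = 1.016 A
P_int = I² r = (1.016)² × 0.481 = 0.4963 W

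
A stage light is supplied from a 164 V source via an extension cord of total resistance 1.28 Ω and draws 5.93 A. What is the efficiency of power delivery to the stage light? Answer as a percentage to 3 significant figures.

The extension cord carries the full 5.93 A.
P_line = I² R_line = (5.930)² × 1.28 = 45.01 W
P_source = V I = 164 × 5.930 = 972.5 W; P_load = 927.5 W
η = P_load / P_source = 927.5 / 972.5 = 0.9537

95.4 %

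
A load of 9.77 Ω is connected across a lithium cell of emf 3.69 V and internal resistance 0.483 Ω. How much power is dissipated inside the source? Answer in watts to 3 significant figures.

r is in series with the load, so it carries the full circuit current — the loss in it is I²r.
I = ε / (r + R) = 3.69 / (0.483 + 9.77) = 0.3599 A
P_int = I² r = (0.3599)² × 0.483 = 0.06256 W

0.0626 W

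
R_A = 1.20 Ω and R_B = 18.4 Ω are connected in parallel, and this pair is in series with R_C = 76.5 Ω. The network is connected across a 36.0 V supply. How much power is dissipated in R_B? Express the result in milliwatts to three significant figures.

First find R_p for the parallel pair, then treat R_p + R_C as a series loop.
R_p = (1.20×18.4)/(1.20+18.4) = 1.127 Ω
R_total = R_p + 76.5 = 1.127 + 76.5 = 77.63 Ω
I = V / R_total = 36.0 / 77.63 = 0.4638 A
Voltage across the parallel pair: V_p = I × R_p = 0.4638 × 1.127 = 0.5224 V
R_B has V_p across it, so P = V_p²/R_B.
P_R_B = (0.5224)² / 18.4 = 0.01483 W

14.8 mW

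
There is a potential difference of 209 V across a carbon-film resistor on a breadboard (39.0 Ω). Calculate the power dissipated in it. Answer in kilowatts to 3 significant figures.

1.12 kW

With V across and R both known, P = V²/R gives the dissipation directly.
P = (209 V)² / 39.0 Ω = 1120 W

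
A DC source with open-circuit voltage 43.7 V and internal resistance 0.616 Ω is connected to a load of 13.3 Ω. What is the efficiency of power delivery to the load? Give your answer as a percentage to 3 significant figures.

95.6 %

Both r and R carry the same current, so the power split is just the resistance split: η = R/(R+r).
η = R / (R + r) = 13.3 / (13.3 + 0.616) = 0.9557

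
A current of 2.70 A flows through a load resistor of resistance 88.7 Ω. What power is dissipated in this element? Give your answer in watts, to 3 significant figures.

647 W

The current through and the resistance of the element are both given; use P = I²R.
P = (2.700 A)² × 88.7 Ω = 646.6 W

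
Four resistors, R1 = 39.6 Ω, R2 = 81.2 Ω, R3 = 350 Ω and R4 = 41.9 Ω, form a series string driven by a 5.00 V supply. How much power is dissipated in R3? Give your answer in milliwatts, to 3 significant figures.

The current is common to all series resistors; compute it, then apply P = I²R for the target.
R_total = 39.6 + 81.2 + 350 + 41.9 = 512.7 Ω
I = V / R_total = 5.00 / 512.7 = 0.009752 A
P_R3 = I² × R3 = (0.009752)² × 350 = 0.03329 W

33.3 mW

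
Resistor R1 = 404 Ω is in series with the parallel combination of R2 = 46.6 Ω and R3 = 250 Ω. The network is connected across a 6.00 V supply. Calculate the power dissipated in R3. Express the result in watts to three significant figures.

First combine the parallel branches into one equivalent R_p, then R1 + R_p is a series pair.
R_p = (46.6×250)/(46.6+250) = 39.28 Ω
R_total = 404 + 39.28 = 443.3 Ω
I = V / R_total = 6.00 / 443.3 = 0.01354 A
Voltage across the parallel pair: V_p = I × R_p = 0.01354 × 39.28 = 0.5317 V
R3 is across V_p, so use P = V²/R for that branch.
P_R3 = (0.5317)² / 250 = 0.001131 W

0.00113 W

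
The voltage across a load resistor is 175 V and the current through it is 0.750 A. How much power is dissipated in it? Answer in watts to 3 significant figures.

131 W

Both the voltage across and the current through the element are known, so P = V I applies directly.
P = 175 V × 0.7500 A = 131.2 W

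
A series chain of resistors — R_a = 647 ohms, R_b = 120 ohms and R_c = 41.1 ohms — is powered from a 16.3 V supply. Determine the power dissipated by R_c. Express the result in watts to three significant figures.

0.0167 W

In a series string the same current flows through every resistor — find that current, then P = I²R for the one we want.
R_total = 647 + 120 + 41.1 = 808.1 Ω
I = V / R_total = 16.3 / 808.1 = 0.02017 A
P_R_c = I² × R_c = (0.02017)² × 41.1 = 0.01672 W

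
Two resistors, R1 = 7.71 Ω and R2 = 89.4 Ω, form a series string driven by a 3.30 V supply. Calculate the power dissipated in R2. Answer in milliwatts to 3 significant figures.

Since the resistors are in series they all carry the loop current I = V/R_total; the power in any one is I²R.
R_total = 7.71 + 89.4 = 97.11 Ω
I = V / R_total = 3.30 / 97.11 = 0.03398 A
P_R2 = I² × R2 = (0.03398)² × 89.4 = 0.1032 W

103 mW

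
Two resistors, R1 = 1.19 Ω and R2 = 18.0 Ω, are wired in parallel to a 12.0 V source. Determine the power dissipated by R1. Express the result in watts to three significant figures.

121 W

Parallel branches share the same voltage; P = V²/R gives the branch power in one step.
P_R1 = V² / R1 = (12.0)² / 1.19 Ω = 121.0 W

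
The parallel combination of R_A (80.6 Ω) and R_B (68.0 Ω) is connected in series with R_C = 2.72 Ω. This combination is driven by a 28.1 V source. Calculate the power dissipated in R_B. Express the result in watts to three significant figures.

Collapse the R_A‖R_B pair into one equivalent R_p; then R_p and R_C form a series string.
R_p = (80.6×68.0)/(80.6+68.0) = 36.88 Ω
R_total = R_p + 2.72 = 36.88 + 2.72 = 39.60 Ω
I = V / R_total = 28.1 / 39.60 = 0.7095 A
Voltage across the parallel pair: V_p = I × R_p = 0.7095 × 36.88 = 26.17 V
R_B has V_p across it, so P = V_p²/R_B.
P_R_B = (26.17)² / 68.0 = 10.07 W

10.1 W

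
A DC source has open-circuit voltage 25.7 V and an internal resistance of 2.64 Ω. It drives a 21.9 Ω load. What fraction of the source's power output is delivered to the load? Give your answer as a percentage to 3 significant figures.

Efficiency is P_load / P_total. With a series r and R sharing the same I, P = I²R for each, so η = R/(R+r).
η = R / (R + r) = 21.9 / (21.9 + 2.64) = 0.8924

89.2 %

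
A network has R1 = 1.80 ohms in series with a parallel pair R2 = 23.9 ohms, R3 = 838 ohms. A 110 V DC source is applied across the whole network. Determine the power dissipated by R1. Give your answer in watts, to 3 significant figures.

34.7 W

Collapse R2‖R3 to a single equivalent, reducing the network to two series elements.
R_p = (23.9×838)/(23.9+838) = 23.24 Ω
R_total = 1.80 + 23.24 = 25.04 Ω
I = V / R_total = 110 / 25.04 = 4.393 A
All the current flows through R1; use P = I²R.
P_R1 = (4.393)² × 1.80 = 34.74 W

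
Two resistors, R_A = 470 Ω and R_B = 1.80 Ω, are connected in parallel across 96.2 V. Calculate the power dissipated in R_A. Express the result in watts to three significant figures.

19.7 W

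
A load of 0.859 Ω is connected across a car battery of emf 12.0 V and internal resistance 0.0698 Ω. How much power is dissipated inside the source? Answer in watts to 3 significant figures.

Internal loss is I²r, with I set by the total series resistance r+R.
I = ε / (r + R) = 12.0 / (0.0698 + 0.859) = 12.92 A
P_int = I² r = (12.92)² × 0.0698 = 11.65 W

11.7 W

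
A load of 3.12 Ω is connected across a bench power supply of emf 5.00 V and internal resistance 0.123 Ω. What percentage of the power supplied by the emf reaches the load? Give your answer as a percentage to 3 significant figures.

96.2 %

η = P_load/(P_load+P_int) = I²R/(I²R+I²r) = R/(R+r) — the I² cancels for series elements.
η = R / (R + r) = 3.12 / (3.12 + 0.123) = 0.9621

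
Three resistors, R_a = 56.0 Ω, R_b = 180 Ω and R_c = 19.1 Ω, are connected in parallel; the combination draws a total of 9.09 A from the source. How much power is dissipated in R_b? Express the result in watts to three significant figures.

The branches share the same voltage, but only the total current is given — find V from the equivalent resistance first.
1/R_eq = 1/56.0 + 1/180 + 1/19.1 ⇒ R_eq = 13.20 Ω
V = I_total × R_eq = 9.090 × 13.20 = 120.0 V
P_R_b = V² / R_b = (120.0)² / 180 = 79.96 W

80.0 W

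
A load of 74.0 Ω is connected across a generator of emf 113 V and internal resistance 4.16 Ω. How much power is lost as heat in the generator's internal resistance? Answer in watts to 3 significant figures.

The internal resistance carries the same current as the load; P_int = I²r.
I = ε / (r + R) = 113 / (4.16 + 74.0) = 1.446 A
P_int = I² r = (1.446)² × 4.16 = 8.695 W

8.70 W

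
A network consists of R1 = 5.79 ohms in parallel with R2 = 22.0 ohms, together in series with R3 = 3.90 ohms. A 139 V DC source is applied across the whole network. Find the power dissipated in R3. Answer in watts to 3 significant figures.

Reduce the parallel combination to a single R_p; the circuit then becomes R_p in series with the remaining resistor.
R_p = (5.79×22.0)/(5.79+22.0) = 4.584 Ω
R_total = R_p + 3.90 = 4.584 + 3.90 = 8.484 Ω
I = V / R_total = 139 / 8.484 = 16.38 A
R3 carries the full series current, so P = I²R.
P_R3 = (16.38)² × 3.90 = 1047 W

1050 W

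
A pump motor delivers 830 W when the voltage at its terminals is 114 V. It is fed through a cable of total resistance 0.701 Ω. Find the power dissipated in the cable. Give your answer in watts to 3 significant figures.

Only the current and the line resistance are needed for the I²R loss.
I = P / V = 830 / 114 = 7.281 A through the cable.
P_line = I² R_line = (7.281)² × 0.701 = 37.16 W

37.2 W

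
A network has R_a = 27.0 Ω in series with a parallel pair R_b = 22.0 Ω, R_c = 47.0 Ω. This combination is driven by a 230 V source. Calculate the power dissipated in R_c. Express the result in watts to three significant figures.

Reduce the parallel pair to R_p first; the network is then a simple series string.
R_p = (22.0×47.0)/(22.0+47.0) = 14.99 Ω
R_total = 27.0 + 14.99 = 41.99 Ω
I = V / R_total = 230 / 41.99 = 5.478 A
Voltage across the parallel pair: V_p = I × R_p = 5.478 × 14.99 = 82.09 V
R_c sees V_p directly, so P = V_p² / R_c.
P_R_c = (82.09)² / 47.0 = 143.4 W

143 W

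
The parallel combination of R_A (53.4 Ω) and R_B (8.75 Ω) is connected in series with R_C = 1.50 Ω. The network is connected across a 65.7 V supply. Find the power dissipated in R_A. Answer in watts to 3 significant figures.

56.2 W

Combine R_A and R_B into their parallel equivalent first, reducing the network to two series resistors.
R_p = (53.4×8.75)/(53.4+8.75) = 7.518 Ω
R_total = R_p + 1.50 = 7.518 + 1.50 = 9.018 Ω
I = V / R_total = 65.7 / 9.018 = 7.285 A
Voltage across the parallel pair: V_p = I × R_p = 7.285 × 7.518 = 54.77 V
R_A sits across V_p; its power is V_p²/R.
P_R_A = (54.77)² / 53.4 = 56.18 W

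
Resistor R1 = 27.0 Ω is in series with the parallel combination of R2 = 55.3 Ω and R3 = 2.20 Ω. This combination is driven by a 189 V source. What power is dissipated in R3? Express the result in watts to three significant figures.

Replace R2 and R3 with their parallel equivalent so the circuit becomes R1 in series with R_p.
R_p = (55.3×2.20)/(55.3+2.20) = 2.116 Ω
R_total = 27.0 + 2.116 = 29.12 Ω
I = V / R_total = 189 / 29.12 = 6.491 A
Voltage across the parallel pair: V_p = I × R_p = 6.491 × 2.116 = 13.73 V
R3 is across V_p, so use P = V²/R for that branch.
P_R3 = (13.73)² / 2.20 = 85.74 W

85.7 W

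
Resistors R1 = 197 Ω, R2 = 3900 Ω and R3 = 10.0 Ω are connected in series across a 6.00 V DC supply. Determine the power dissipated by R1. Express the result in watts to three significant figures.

The current is common to all series resistors; compute it, then apply P = I²R for the target.
R_total = 197 + 3900 + 10.0 = 4107 Ω
I = V / R_total = 6.00 / 4107 = 0.001461 A
P_R1 = I² × R1 = (0.001461)² × 197 = 0.0004205 W

0.000420 W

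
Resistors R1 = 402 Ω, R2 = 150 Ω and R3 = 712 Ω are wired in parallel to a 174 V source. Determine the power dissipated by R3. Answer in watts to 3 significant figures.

42.5 W

Each parallel branch sees the full supply voltage, so P = V²/R applies directly to the target branch.
P_R3 = V² / R3 = (174)² / 712 Ω = 42.52 W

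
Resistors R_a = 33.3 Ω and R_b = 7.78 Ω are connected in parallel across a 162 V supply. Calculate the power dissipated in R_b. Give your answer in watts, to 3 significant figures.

Each parallel branch sees the full supply voltage, so P = V²/R applies directly to the target branch.
P_R_b = V² / R_b = (162)² / 7.78 Ω = 3373 W

3370 W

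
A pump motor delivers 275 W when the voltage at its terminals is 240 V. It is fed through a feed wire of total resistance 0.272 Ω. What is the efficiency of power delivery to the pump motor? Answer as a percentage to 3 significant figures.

99.9 %

I = P / V = 275 / 240 = 1.146 A through the feed wire.
P_line = I² R_line = (1.146)² × 0.272 = 0.3571 W
P_source = P_load + P_line = 275.0 + 0.3571 = 275.4 W
η = P_load / P_source = 275.0 / 275.4 = 0.9987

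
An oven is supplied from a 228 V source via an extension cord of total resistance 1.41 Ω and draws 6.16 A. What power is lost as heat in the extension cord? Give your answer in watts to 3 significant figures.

Line loss is just I²R for the cable — we know both I and R_line directly.
The extension cord carries the full 6.16 A.
P_line = I² R_line = (6.160)² × 1.41 = 53.50 W

53.5 W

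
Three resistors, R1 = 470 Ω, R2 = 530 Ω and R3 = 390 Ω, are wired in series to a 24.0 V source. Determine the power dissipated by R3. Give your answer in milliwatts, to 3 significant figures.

Since the resistors are in series they all carry the loop current I = V/R_total; the power in any one is I²R.
R_total = 470 + 530 + 390 = 1390 Ω
I = V / R_total = 24.0 / 1390 = 0.01727 A
P_R3 = I² × R3 = (0.01727)² × 390 = 0.1163 W

116 mW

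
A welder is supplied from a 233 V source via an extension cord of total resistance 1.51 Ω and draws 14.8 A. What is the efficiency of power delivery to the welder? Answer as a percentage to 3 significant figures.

The extension cord carries the full 14.8 A.
P_line = I² R_line = (14.80)² × 1.51 = 330.8 W
P_source = V I = 233 × 14.80 = 3448 W; P_load = 3118 W
η = P_load / P_source = 3118 / 3448 = 0.9041

90.4 %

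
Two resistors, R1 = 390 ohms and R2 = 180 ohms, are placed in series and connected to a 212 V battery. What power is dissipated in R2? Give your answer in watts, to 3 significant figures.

Series elements share the same current, so find I first, then use P = I²R.
R_total = 390 + 180 = 570.0 Ω
I = V / R_total = 212 / 570.0 = 0.3719 A
P_R2 = I² × R2 = (0.3719)² × 180 = 24.90 W

24.9 W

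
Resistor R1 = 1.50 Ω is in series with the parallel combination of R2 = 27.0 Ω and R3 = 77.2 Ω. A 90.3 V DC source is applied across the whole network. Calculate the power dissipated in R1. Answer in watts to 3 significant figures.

Collapse R2‖R3 to a single equivalent, reducing the network to two series elements.
R_p = (27.0×77.2)/(27.0+77.2) = 20.00 Ω
R_total = 1.50 + 20.00 = 21.50 Ω
I = V / R_total = 90.3 / 21.50 = 4.199 A
R1 is in the main series path, so its power is I²R1.
P_R1 = (4.199)² × 1.50 = 26.45 W

26.5 W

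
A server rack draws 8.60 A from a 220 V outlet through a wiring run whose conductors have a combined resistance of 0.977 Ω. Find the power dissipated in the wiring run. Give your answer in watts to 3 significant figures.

72.3 W

Only the current and the line resistance are needed for the I²R loss.
The wiring run carries the full 8.60 A.
P_line = I² R_line = (8.600)² × 0.977 = 72.26 W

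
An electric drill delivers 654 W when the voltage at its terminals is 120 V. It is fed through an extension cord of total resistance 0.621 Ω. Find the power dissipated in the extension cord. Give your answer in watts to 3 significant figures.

18.4 W

The extension cord is a series resistance carrying the load current; its dissipation is I²R_line.
I = P / V = 654 / 120 = 5.450 A through the extension cord.
P_line = I² R_line = (5.450)² × 0.621 = 18.45 W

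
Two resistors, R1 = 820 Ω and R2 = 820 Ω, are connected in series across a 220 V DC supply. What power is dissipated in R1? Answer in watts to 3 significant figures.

14.8 W

Since the resistors are in series they all carry the loop current I = V/R_total; the power in any one is I²R.
R_total = 820 + 820 = 1640 Ω
I = V / R_total = 220 / 1640 = 0.1341 A
P_R1 = I² × R1 = (0.1341)² × 820 = 14.76 W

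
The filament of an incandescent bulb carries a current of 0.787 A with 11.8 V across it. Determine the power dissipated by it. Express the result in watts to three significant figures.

9.29 W

With V and I both given, power follows immediately from P = V I.
P = 11.8 V × 0.7870 A = 9.287 W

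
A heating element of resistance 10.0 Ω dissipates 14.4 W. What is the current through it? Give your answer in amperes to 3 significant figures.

1.20 A

Inverting the appropriate power form: I = √(P / R).
I = √(14.4 / 10.0) = 1.200 A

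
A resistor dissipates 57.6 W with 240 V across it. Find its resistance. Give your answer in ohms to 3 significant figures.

1000 Ω

Rearranging the power relation for the two known quantities gives R = V² / P.
R = (240)² / 57.6 = 1000 Ω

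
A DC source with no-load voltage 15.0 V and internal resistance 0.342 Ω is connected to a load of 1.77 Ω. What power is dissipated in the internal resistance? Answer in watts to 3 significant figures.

17.3 W

The internal resistance carries the same current as the load; P_int = I²r.
I = ε / (r + R) = 15.0 / (0.342 + 1.77) = 7.102 A
P_int = I² r = (7.102)² × 0.342 = 17.25 W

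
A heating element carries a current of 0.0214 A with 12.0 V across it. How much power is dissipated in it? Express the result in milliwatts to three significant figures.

V and I are known directly — P = V I, no intermediate step needed.
P = 12.0 V × 0.02140 A = 0.2568 W

257 mW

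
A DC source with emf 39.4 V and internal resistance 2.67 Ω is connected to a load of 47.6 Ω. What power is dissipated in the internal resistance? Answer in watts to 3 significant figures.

1.64 W

r is in series with the load, so it carries the full circuit current — the loss in it is I²r.
I = ε / (r + R) = 39.4 / (2.67 + 47.6) = 0.7838 A
P_int = I² r = (0.7838)² × 2.67 = 1.640 W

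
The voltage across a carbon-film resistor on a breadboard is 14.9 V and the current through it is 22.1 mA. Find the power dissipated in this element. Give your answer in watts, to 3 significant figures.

0.329 W

With V and I both given, power follows immediately from P = V I.
P = 14.9 V × 0.02210 A = 0.3293 W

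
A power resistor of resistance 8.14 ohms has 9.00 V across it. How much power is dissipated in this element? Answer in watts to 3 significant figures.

9.95 W

V and R are stated; P = V²/R avoids computing the current.
P = (9.00 V)² / 8.14 Ω = 9.951 W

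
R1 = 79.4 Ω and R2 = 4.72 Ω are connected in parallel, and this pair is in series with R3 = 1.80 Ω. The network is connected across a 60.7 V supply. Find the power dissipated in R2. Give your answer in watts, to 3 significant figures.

396 W

Combine R1 and R2 into their parallel equivalent first, reducing the network to two series resistors.
R_p = (79.4×4.72)/(79.4+4.72) = 4.455 Ω
R_total = R_p + 1.80 = 4.455 + 1.80 = 6.255 Ω
I = V / R_total = 60.7 / 6.255 = 9.704 A
Voltage across the parallel pair: V_p = I × R_p = 9.704 × 4.455 = 43.23 V
R2 has V_p across it, so P = V_p²/R2.
P_R2 = (43.23)² / 4.72 = 396.0 W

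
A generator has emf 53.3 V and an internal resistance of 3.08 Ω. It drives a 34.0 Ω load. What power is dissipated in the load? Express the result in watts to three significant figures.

70.3 W

With r and R in series, I = ε/(r+R); the load dissipates I²R.
I = ε / (r + R) = 53.3 / (3.08 + 34.0) = 1.437 A
P_load = I² R = (1.437)² × 34.0 = 70.25 W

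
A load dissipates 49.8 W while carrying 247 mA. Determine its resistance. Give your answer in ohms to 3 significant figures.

816 Ω

The two known quantities fix the third via R = P / I².
R = 49.8 / (0.2470)² = 816.3 Ω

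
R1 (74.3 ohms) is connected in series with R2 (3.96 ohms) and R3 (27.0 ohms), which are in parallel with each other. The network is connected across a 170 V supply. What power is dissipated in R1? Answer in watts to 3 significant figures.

355 W

Reduce the parallel pair to R_p first; the network is then a simple series string.
R_p = (3.96×27.0)/(3.96+27.0) = 3.453 Ω
R_total = 74.3 + 3.453 = 77.75 Ω
I = V / R_total = 170 / 77.75 = 2.186 A
The full supply current passes through R1: P = I²R.
P_R1 = (2.186)² × 74.3 = 355.2 W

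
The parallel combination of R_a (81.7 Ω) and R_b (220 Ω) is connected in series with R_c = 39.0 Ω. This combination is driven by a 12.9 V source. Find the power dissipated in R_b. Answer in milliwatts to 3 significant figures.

Reduce the parallel combination to a single R_p; the circuit then becomes R_p in series with the remaining resistor.
R_p = (81.7×220)/(81.7+220) = 59.58 Ω
R_total = R_p + 39.0 = 59.58 + 39.0 = 98.58 Ω
I = V / R_total = 12.9 / 98.58 = 0.1309 A
Voltage across the parallel pair: V_p = I × R_p = 0.1309 × 59.58 = 7.796 V
R_b has V_p across it, so P = V_p²/R_b.
P_R_b = (7.796)² / 220 = 0.2763 W

276 mW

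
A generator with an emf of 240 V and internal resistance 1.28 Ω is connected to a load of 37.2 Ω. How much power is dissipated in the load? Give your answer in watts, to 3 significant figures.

1450 W

Load and internal resistance form a series loop — compute the loop current, then the load power via I²R.
I = ε / (r + R) = 240 / (1.28 + 37.2) = 6.237 A
P_load = I² R = (6.237)² × 37.2 = 1447 W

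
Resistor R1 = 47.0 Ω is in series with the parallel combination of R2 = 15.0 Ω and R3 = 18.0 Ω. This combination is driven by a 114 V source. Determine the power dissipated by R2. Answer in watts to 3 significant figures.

Reduce the parallel pair to R_p first; the network is then a simple series string.
R_p = (15.0×18.0)/(15.0+18.0) = 8.182 Ω
R_total = 47.0 + 8.182 = 55.18 Ω
I = V / R_total = 114 / 55.18 = 2.066 A
Voltage across the parallel pair: V_p = I × R_p = 2.066 × 8.182 = 16.90 V
R2 sees V_p directly, so P = V_p² / R2.
P_R2 = (16.90)² / 15.0 = 19.05 W

19.0 W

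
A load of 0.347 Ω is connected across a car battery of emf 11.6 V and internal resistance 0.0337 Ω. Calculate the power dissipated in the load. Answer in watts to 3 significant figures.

With r and R in series, I = ε/(r+R); the load dissipates I²R.
I = ε / (r + R) = 11.6 / (0.0337 + 0.347) = 30.47 A
P_load = I² R = (30.47)² × 0.347 = 322.2 W

322 W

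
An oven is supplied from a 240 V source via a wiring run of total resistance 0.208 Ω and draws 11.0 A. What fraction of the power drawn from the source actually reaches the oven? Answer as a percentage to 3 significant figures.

99.0 %

The wiring run carries the full 11.0 A.
P_line = I² R_line = (11.00)² × 0.208 = 25.17 W
P_source = V I = 240 × 11.00 = 2640 W; P_load = 2615 W
η = P_load / P_source = 2615 / 2640 = 0.9905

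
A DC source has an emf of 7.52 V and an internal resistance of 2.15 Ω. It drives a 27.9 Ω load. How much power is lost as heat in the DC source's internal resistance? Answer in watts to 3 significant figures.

The internal resistance carries the same current as the load; P_int = I²r.
I = ε / (r + R) = 7.52 / (2.15 + 27.9) = 0.2502 A
P_int = I² r = (0.2502)² × 2.15 = 0.1346 W

0.135 W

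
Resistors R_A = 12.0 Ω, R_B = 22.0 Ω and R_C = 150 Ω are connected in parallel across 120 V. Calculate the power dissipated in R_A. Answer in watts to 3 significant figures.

Parallel branches share the same voltage; P = V²/R gives the branch power in one step.
P_R_A = V² / R_A = (120)² / 12.0 Ω = 1200 W

1200 W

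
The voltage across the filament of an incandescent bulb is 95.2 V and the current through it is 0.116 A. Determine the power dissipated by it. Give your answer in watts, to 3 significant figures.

11.0 W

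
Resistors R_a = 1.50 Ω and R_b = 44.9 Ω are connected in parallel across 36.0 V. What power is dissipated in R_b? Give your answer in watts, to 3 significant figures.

28.9 W

Parallel branches share the same voltage; P = V²/R gives the branch power in one step.
P_R_b = V² / R_b = (36.0)² / 44.9 Ω = 28.86 W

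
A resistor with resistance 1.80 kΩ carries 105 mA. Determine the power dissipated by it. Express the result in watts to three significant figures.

19.8 W

The current through and the resistance of the element are both given; use P = I²R.
P = (0.1050 A)² × 1800 Ω = 19.84 W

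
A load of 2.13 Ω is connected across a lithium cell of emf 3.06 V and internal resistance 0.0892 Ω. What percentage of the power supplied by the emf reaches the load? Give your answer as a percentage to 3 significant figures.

96.0 %

Both r and R carry the same current, so the power split is just the resistance split: η = R/(R+r).
η = R / (R + r) = 2.13 / (2.13 + 0.0892) = 0.9598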